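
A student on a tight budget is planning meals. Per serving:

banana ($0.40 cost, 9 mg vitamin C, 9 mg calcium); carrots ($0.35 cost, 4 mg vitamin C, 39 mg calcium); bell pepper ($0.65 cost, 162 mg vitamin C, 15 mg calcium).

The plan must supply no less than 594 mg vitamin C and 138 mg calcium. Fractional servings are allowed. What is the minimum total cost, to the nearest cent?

Two binding constraints pin down two serving amounts, so the optimal mix uses at most two foods. The candidates are each food alone (scaled to the tighter of vitamin C/calcium) and each pair with both constraints tight.
banana only: max(594/9, 138/9) = 66 servings → $26.40.
carrots only: max(594/4, 138/39) = 148.5 servings → $51.98.
bell pepper only: max(594/162, 138/15) = 9.2 servings → $5.98.
banana + carrots with both targets exact would need a negative amount; discard.
banana + bell pepper with both tight: 10.16 servings and 3.102 servings → $6.08.
carrots + bell pepper with both tight: 2.149 servings and 3.614 servings → $3.10.
So the least-cost plan costs $3.10.

$3.10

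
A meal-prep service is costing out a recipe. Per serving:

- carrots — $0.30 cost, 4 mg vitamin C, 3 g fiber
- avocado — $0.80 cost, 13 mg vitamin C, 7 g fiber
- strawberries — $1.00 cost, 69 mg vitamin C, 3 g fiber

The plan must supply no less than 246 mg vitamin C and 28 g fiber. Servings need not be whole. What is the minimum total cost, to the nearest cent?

carrots only: max(246/4, 28/3) = 61.5 servings → $18.45.
avocado only: max(246/13, 28/7) = 18.92 servings → $15.14.
strawberries only: max(246/69, 28/3) = 9.333 servings → $9.33.
carrots + avocado with both targets exact would need a negative amount; discard.
carrots + strawberries with both tight: 6.123 servings and 3.21 servings → $5.05.
avocado + strawberries with both tight: 2.689 servings and 3.059 servings → $5.21.
The minimum over all feasible corners is $5.05.

$5.05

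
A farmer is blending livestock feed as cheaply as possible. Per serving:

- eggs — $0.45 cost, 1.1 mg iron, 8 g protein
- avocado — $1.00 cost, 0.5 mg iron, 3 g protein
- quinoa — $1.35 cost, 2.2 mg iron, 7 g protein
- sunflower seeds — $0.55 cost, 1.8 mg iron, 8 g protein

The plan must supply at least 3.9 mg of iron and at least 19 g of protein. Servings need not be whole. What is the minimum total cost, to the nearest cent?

$1.25

With two linear requirements the optimum uses one or two foods; enumerate the corners.
eggs only: max(3.9/1.1, 19/8) = 3.545 servings → $1.60.
avocado only: max(3.9/0.5, 19/3) = 7.8 servings → $7.80.
quinoa only: max(3.9/2.2, 19/7) = 2.714 servings → $3.66.
sunflower seeds only: max(3.9/1.8, 19/8) = 2.375 servings → $1.31.
eggs + avocado: the both-tight solution has a negative serving — not a feasible corner.
eggs + quinoa with both tight: 1.465 servings and 1.04 servings → $2.06.
eggs + sunflower seeds with both tight: 0.5357 servings and 1.839 servings → $1.25.
avocado + quinoa with both tight: 4.677 servings and 0.7097 servings → $5.64.
avocado + sunflower seeds with both tight: 2.143 servings and 1.571 servings → $3.01.
quinoa + sunflower seeds: the both-tight solution has a negative serving — not a feasible corner.
So the least-cost plan costs $1.25.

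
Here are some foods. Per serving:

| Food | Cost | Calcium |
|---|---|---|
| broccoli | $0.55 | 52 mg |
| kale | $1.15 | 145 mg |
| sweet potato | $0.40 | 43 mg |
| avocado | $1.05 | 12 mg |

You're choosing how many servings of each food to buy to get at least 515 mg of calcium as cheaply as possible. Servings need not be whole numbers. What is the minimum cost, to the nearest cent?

Cost per mg of calcium: kale $0.0079, sweet potato $0.0093, broccoli $0.0106, avocado $0.0875.
With no serving limits, use only kale: 515 mg / 145 mg = 3.552 servings × $1.15 = $4.08.

$4.08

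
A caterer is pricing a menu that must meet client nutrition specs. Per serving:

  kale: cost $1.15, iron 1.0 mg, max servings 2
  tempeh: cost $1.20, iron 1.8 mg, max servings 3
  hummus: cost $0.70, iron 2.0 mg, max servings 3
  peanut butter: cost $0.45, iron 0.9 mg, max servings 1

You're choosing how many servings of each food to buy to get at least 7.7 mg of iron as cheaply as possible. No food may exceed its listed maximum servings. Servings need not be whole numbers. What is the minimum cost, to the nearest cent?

Cost per mg of iron: hummus $0.3500, peanut butter $0.5000, tempeh $0.6667, kale $1.1500.
Take 3 servings of hummus: +6.0 mg iron for $2.10 (total $2.10, still need 1.7 mg).
Take 1 serving of peanut butter: +0.9 mg iron for $0.45 (total $2.55, still need 0.8 mg).
Take 0.4444 servings of tempeh: +0.8 mg iron for $0.53 (total $3.08, still need 0.0 mg).
Greedy by cheapest-per-mg is optimal for a single linear constraint, so the minimum cost is $3.08.

$3.08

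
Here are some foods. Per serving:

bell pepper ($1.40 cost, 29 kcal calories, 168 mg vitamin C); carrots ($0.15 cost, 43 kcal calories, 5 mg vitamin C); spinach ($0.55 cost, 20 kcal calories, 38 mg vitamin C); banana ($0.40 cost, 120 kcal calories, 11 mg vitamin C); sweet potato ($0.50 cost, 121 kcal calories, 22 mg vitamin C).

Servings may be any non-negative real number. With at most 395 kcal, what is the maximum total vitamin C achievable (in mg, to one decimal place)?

2288.3 mg

Vitamin C per kcal: bell pepper 5.793, spinach 1.9, sweet potato 0.1818, carrots 0.1163, banana 0.09167.
With no serving limits, spend the whole calories allowance on bell pepper: 395 kcal / 29 kcal × 168 mg = 2288.3 mg.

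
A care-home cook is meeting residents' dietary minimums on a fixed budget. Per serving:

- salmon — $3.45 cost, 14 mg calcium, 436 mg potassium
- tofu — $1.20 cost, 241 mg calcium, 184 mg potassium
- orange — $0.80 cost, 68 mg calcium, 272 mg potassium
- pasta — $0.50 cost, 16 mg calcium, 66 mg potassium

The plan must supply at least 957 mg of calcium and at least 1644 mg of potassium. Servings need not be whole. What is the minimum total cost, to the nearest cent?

This is a tiny linear program; its minimum lies at a vertex of the feasible set. List the vertices and price them.
salmon only: max(957/14, 1644/436) = 68.36 servings → $235.83.
tofu only: max(957/241, 1644/184) = 8.935 servings → $10.72.
orange only: max(957/68, 1644/272) = 14.07 servings → $11.26.
pasta only: max(957/16, 1644/66) = 59.81 servings → $29.91.
salmon + tofu with both tight: 2.147 servings and 3.846 servings → $12.02.
salmon + orange: intersection lies outside the first quadrant.
salmon + pasta with both targets exact would need a negative amount; discard.
tofu + orange with both tight: 2.8 servings and 4.15 servings → $6.68.
tofu + pasta with both tight: 2.844 servings and 16.98 servings → $11.90.
orange + pasta: the both-tight solution has a negative serving — not a feasible corner.
Cheapest feasible corner: $6.68.

$6.68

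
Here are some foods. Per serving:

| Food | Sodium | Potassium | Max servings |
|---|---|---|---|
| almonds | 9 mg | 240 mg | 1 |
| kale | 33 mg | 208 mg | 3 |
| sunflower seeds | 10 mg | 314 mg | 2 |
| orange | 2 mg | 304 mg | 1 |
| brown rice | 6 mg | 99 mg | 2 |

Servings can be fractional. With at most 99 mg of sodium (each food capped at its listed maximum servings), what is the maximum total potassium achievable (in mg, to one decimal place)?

1723.0 mg

Potassium per mg sodium: orange 152, sunflower seeds 31.4, almonds 26.67, brown rice 16.5, kale 6.303.
Take 1 serving of orange: uses 2 mg sodium, +304.0 mg potassium (running total 304.0 mg).
Take 2 servings of sunflower seeds: uses 20 mg sodium, +628.0 mg potassium (running total 932.0 mg).
Take 1 serving of almonds: uses 9 mg sodium, +240.0 mg potassium (running total 1172.0 mg).
Take 2 servings of brown rice: uses 12 mg sodium, +198.0 mg potassium (running total 1370.0 mg).
Take 1.697 servings of kale: uses 56 mg sodium, +353.0 mg potassium (running total 1723.0 mg).
Greedy by best ratio exhausts the sodium allowance optimally: 1723.0 mg.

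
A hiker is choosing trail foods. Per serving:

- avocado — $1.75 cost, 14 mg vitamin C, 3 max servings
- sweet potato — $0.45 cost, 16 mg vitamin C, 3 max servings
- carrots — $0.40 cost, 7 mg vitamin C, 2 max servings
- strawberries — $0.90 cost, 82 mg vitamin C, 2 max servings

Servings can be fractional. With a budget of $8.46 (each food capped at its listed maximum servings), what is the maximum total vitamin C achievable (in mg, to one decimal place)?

262.1 mg

Vitamin C per dollar: strawberries 91.11, sweet potato 35.56, carrots 17.5, avocado 8.
Take 2 servings of strawberries: spends $1.80, +164.0 mg vitamin C (running total 164.0 mg).
Take 3 servings of sweet potato: spends $1.35, +48.0 mg vitamin C (running total 212.0 mg).
Take 2 servings of carrots: spends $0.80, +14.0 mg vitamin C (running total 226.0 mg).
Take 2.577 servings of avocado: spends $4.51, +36.1 mg vitamin C (running total 262.1 mg).
Filling greedily by vitamin C-per-dollar is optimal for one linear limit, giving 262.1 mg.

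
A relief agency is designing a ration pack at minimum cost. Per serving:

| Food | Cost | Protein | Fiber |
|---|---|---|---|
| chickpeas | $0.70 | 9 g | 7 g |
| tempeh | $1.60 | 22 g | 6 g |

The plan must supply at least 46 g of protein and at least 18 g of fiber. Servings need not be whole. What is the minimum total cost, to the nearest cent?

Compare the cost at each extreme point of the feasible region.
chickpeas only: max(46/9, 18/7) = 5.111 servings → $3.58.
tempeh only: max(46/22, 18/6) = 3 servings → $4.80.
chickpeas + tempeh with both tight: 1.2 servings and 1.6 servings → $3.40.
Cheapest feasible corner: $3.40.

$3.40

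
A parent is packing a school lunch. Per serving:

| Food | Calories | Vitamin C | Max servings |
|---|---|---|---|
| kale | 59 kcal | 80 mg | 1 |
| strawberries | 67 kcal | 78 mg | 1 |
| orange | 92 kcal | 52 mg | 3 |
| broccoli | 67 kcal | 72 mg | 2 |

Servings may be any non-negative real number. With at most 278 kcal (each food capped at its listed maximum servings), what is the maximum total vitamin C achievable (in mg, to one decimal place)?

Vitamin C per kcal: kale 1.356, strawberries 1.164, broccoli 1.075, orange 0.5652.
Take 1 serving of kale: uses 59 kcal, +80.0 mg vitamin C (running total 80.0 mg).
Take 1 serving of strawberries: uses 67 kcal, +78.0 mg vitamin C (running total 158.0 mg).
Take 2 servings of broccoli: uses 134 kcal, +144.0 mg vitamin C (running total 302.0 mg).
Take 0.1957 servings of orange: uses 18 kcal, +10.2 mg vitamin C (running total 312.2 mg).
Filling greedily by vitamin C-per-kcal is optimal for one linear limit, giving 312.2 mg.

312.2 mg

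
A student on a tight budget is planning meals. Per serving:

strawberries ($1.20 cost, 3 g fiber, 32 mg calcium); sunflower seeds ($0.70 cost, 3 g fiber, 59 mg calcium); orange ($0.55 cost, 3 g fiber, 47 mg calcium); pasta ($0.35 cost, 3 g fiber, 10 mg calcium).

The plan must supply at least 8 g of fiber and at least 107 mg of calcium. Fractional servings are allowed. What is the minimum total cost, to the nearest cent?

An LP optimum is at a vertex; with two nutrient constraints at most two foods are used. Check each candidate.
strawberries only: max(8/3, 107/32) = 3.344 servings → $4.01.
sunflower seeds only: max(8/3, 107/59) = 2.667 servings → $1.87.
orange only: max(8/3, 107/47) = 2.667 servings → $1.47.
pasta only: max(8/3, 107/10) = 10.7 servings → $3.75.
strawberries + sunflower seeds with both tight: 1.864 servings and 0.8025 servings → $2.80.
strawberries + orange with both tight: 1.222 servings and 1.444 servings → $2.26.
strawberries + pasta: the both-tight solution has a negative serving — not a feasible corner.
sunflower seeds + orange: intersection lies outside the first quadrant.
sunflower seeds + pasta with both tight: 1.639 servings and 1.027 servings → $1.51.
orange + pasta with both tight: 2.171 servings and 0.4955 servings → $1.37.
The minimum over all feasible corners is $1.37.

$1.37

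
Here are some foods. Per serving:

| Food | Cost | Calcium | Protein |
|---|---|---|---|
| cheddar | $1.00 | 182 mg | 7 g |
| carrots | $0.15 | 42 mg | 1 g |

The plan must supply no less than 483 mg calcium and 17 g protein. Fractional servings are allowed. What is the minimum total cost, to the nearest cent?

This is a tiny linear program; its minimum lies at a vertex of the feasible set. List the vertices and price them.
cheddar only: max(483/182, 17/7) = 2.654 servings → $2.65.
carrots only: max(483/42, 17/1) = 17 servings → $2.55.
cheddar + carrots with both tight: 2.062 servings and 2.562 servings → $2.45.
So the least-cost plan costs $2.45.

$2.45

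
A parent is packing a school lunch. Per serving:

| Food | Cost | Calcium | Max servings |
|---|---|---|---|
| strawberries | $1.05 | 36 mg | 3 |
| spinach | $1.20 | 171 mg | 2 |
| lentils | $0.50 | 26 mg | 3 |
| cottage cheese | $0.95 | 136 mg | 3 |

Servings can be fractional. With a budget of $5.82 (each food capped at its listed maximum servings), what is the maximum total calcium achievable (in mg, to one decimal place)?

Calcium per dollar: cottage cheese 143.2, spinach 142.5, lentils 52, strawberries 34.29.
Take 3 servings of cottage cheese: spends $2.85, +408.0 mg calcium (running total 408.0 mg).
Take 2 servings of spinach: spends $2.40, +342.0 mg calcium (running total 750.0 mg).
Take 1.14 servings of lentils: spends $0.57, +29.6 mg calcium (running total 779.6 mg).
Greedy by best ratio exhausts the cost allowance optimally: 779.6 mg.

779.6 mg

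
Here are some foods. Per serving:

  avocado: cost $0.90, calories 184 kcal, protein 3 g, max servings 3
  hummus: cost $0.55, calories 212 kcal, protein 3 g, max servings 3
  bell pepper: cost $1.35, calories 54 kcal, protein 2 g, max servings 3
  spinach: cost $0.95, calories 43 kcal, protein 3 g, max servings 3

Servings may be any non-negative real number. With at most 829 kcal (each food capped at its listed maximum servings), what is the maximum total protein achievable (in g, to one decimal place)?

23.8 g

Protein per kcal: spinach 0.06977, bell pepper 0.03704, avocado 0.0163, hummus 0.01415.
Take 3 servings of spinach: uses 129 kcal, +9.0 g protein (running total 9.0 g).
Take 3 servings of bell pepper: uses 162 kcal, +6.0 g protein (running total 15.0 g).
Take 2.924 servings of avocado: uses 538 kcal, +8.8 g protein (running total 23.8 g).
Greedy by best ratio exhausts the calories allowance optimally: 23.8 g.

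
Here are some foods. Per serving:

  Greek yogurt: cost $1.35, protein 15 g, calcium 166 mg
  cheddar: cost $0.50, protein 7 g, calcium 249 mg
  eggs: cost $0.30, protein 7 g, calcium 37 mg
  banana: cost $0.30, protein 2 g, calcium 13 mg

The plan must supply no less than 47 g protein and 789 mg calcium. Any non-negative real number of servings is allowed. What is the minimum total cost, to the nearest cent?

$2.52

A basic optimal solution has at most two foods positive. Try each food alone and each pair with both targets met exactly.
Greek yogurt only: max(47/15, 789/166) = 4.753 servings → $6.42.
cheddar only: max(47/7, 789/249) = 6.714 servings → $3.36.
eggs only: max(47/7, 789/37) = 21.32 servings → $6.40.
banana only: max(47/2, 789/13) = 60.69 servings → $18.21.
Greek yogurt + cheddar with both tight: 2.402 servings and 1.567 servings → $4.03.
Greek yogurt + eggs with both targets exact would need a negative amount; discard.
Greek yogurt + banana with both targets exact would need a negative amount; discard.
cheddar + eggs with both tight: 2.55 servings and 4.164 servings → $2.52.
cheddar + banana with both tight: 2.376 servings and 15.18 servings → $5.74.
eggs + banana: intersection lies outside the first quadrant.
Cheapest feasible corner: $2.52.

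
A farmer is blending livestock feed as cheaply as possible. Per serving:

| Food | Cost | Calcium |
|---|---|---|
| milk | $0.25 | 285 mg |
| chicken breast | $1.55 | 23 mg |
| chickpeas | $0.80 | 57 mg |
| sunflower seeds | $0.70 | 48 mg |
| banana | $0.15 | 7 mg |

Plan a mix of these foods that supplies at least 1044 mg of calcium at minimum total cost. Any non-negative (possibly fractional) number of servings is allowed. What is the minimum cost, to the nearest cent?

Cost per mg of calcium: milk $0.0009, chickpeas $0.0140, sunflower seeds $0.0146, banana $0.0214, chicken breast $0.0674.
With no serving limits, use only milk: 1044 mg / 285 mg = 3.663 servings × $0.25 = $0.92.

$0.92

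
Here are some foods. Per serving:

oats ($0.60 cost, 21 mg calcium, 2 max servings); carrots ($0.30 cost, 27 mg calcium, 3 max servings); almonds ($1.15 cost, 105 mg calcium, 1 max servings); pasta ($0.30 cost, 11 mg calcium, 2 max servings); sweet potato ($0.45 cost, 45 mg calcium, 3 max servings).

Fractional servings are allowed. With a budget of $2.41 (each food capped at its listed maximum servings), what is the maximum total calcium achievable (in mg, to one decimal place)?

231.8 mg

Calcium per dollar: sweet potato 100, almonds 91.3, carrots 90, pasta 36.67, oats 35.
Take 3 servings of sweet potato: spends $1.35, +135.0 mg calcium (running total 135.0 mg).
Take 0.9217 servings of almonds: spends $1.06, +96.8 mg calcium (running total 231.8 mg).
Filling greedily by calcium-per-dollar is optimal for one linear limit, giving 231.8 mg.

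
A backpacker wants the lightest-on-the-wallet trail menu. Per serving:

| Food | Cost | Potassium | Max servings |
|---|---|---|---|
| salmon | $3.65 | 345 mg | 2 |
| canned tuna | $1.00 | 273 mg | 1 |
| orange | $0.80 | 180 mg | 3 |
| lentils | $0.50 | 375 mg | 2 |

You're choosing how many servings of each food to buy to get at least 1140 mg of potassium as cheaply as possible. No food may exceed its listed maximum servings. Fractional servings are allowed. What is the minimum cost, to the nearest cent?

Cost per mg of potassium: lentils $0.0013, canned tuna $0.0037, orange $0.0044, salmon $0.0106.
Take 2 servings of lentils: +750.0 mg potassium for $1.00 (total $1.00, still need 390.0 mg).
Take 1 serving of canned tuna: +273.0 mg potassium for $1.00 (total $2.00, still need 117.0 mg).
Take 0.65 servings of orange: +117.0 mg potassium for $0.52 (total $2.52, still need 0.0 mg).
Greedy by cheapest-per-mg is optimal for a single linear constraint, so the minimum cost is $2.52.

$2.52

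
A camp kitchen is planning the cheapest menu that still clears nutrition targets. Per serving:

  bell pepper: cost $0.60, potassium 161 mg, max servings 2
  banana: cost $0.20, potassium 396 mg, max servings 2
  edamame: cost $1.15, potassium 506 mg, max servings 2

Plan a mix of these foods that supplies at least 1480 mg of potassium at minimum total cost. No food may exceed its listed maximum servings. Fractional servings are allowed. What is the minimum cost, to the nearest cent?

$1.96

Cost per mg of potassium: banana $0.0005, edamame $0.0023, bell pepper $0.0037.
Take 2 servings of banana: +792.0 mg potassium for $0.40 (total $0.40, still need 688.0 mg).
Take 1.36 servings of edamame: +688.0 mg potassium for $1.56 (total $1.96, still need 0.0 mg).
Filling from the cheapest source first is optimal under one linear minimum: $1.96.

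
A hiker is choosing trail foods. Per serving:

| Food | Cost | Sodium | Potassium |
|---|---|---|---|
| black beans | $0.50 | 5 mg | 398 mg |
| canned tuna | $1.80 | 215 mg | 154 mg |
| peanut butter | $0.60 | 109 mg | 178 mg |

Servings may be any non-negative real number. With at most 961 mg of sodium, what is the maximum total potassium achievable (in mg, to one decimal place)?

76495.6 mg

Potassium per mg sodium: black beans 79.6, peanut butter 1.633, canned tuna 0.7163.
With no serving limits, spend the whole sodium allowance on black beans: 961 mg / 5 mg × 398 mg = 76495.6 mg.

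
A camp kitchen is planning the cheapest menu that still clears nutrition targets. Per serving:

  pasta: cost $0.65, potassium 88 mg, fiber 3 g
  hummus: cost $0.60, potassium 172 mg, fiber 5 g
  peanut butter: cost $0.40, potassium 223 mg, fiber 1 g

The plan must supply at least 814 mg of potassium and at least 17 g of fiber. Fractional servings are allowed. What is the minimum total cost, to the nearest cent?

Minimising a linear cost over {potassium ≥ 814, fiber ≥ 17, servings ≥ 0} — the optimum is at a vertex, using one or two foods.
pasta only: max(814/88, 17/3) = 9.25 servings → $6.01.
hummus only: max(814/172, 17/5) = 4.733 servings → $2.84.
peanut butter only: max(814/223, 17/1) = 17 servings → $6.80.
pasta + hummus: intersection lies outside the first quadrant.
pasta + peanut butter with both tight: 5.124 servings and 1.628 servings → $3.98.
hummus + peanut butter with both tight: 3.157 servings and 1.215 servings → $2.38.
The minimum over all feasible corners is $2.38.

$2.38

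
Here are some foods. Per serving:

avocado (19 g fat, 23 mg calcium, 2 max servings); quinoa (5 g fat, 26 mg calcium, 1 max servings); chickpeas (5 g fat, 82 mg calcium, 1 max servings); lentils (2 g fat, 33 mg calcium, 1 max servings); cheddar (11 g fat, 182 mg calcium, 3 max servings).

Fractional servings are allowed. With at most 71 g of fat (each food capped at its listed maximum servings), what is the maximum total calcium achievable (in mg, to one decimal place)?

718.5 mg

Calcium per g fat: cheddar 16.55, lentils 16.5, chickpeas 16.4, quinoa 5.2, avocado 1.211.
Take 3 servings of cheddar: uses 33 g fat, +546.0 mg calcium (running total 546.0 mg).
Take 1 serving of lentils: uses 2 g fat, +33.0 mg calcium (running total 579.0 mg).
Take 1 serving of chickpeas: uses 5 g fat, +82.0 mg calcium (running total 661.0 mg).
Take 1 serving of quinoa: uses 5 g fat, +26.0 mg calcium (running total 687.0 mg).
Take 1.368 servings of avocado: uses 26 g fat, +31.5 mg calcium (running total 718.5 mg).
Greedy by best ratio exhausts the fat allowance optimally: 718.5 mg.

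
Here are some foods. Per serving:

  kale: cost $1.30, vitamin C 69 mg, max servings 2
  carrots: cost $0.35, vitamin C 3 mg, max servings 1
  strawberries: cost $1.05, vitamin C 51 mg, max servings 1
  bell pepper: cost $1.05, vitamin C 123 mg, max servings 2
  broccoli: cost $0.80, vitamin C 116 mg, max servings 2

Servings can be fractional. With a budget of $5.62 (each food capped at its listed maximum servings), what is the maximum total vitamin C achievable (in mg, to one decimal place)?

579.9 mg

Vitamin C per dollar: broccoli 145, bell pepper 117.1, kale 53.08, strawberries 48.57, carrots 8.571.
Take 2 servings of broccoli: spends $1.60, +232.0 mg vitamin C (running total 232.0 mg).
Take 2 servings of bell pepper: spends $2.10, +246.0 mg vitamin C (running total 478.0 mg).
Take 1.477 servings of kale: spends $1.92, +101.9 mg vitamin C (running total 579.9 mg).
Filling greedily by vitamin C-per-dollar is optimal for one linear limit, giving 579.9 mg.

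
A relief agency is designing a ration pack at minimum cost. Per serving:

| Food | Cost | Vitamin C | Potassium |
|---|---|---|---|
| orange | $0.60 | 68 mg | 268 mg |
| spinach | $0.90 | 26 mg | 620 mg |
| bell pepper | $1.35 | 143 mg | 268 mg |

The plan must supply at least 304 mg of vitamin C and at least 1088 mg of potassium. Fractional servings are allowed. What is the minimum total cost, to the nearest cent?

$2.68

This is a tiny linear program; its minimum lies at a vertex of the feasible set. List the vertices and price them.
orange only: max(304/68, 1088/268) = 4.471 servings → $2.68.
spinach only: max(304/26, 1088/620) = 11.69 servings → $10.52.
bell pepper only: max(304/143, 1088/268) = 4.06 servings → $5.48.
orange + spinach: the both-tight solution has a negative serving — not a feasible corner.
orange + bell pepper with both tight: 3.687 servings and 0.3725 servings → $2.72.
spinach + bell pepper with both tight: 0.9072 servings and 1.961 servings → $3.46.
Cheapest feasible corner: $2.68.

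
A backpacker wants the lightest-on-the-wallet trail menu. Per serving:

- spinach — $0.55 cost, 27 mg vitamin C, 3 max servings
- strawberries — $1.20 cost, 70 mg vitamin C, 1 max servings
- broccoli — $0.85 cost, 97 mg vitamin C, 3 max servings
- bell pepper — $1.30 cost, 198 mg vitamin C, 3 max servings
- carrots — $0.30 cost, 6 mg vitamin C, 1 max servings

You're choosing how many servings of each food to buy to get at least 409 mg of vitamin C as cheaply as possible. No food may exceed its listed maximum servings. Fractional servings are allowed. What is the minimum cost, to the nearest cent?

$2.69

Cost per mg of vitamin C: bell pepper $0.0066, broccoli $0.0088, strawberries $0.0171, spinach $0.0204, carrots $0.0500.
Take 2.066 servings of bell pepper: +409.0 mg vitamin C for $2.69 (total $2.69, still need 0.0 mg).
Filling from the cheapest source first is optimal under one linear minimum: $2.69.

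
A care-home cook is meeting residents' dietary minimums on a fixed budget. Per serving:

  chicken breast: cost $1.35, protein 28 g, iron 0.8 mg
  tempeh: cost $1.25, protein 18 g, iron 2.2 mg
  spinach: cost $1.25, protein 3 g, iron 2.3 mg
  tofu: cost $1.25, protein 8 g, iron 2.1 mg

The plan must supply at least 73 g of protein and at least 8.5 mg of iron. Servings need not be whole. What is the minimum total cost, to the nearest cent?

An LP optimum is at a vertex; with two nutrient constraints at most two foods are used. Check each candidate.
chicken breast only: max(73/28, 8.5/0.8) = 10.62 servings → $14.34.
tempeh only: max(73/18, 8.5/2.2) = 4.056 servings → $5.07.
spinach only: max(73/3, 8.5/2.3) = 24.33 servings → $30.42.
tofu only: max(73/8, 8.5/2.1) = 9.125 servings → $11.41.
chicken breast + tempeh with both tight: 0.161 servings and 3.805 servings → $4.97.
chicken breast + spinach with both tight: 2.297 servings and 2.897 servings → $6.72.
chicken breast + tofu with both tight: 1.628 servings and 3.427 servings → $6.48.
tempeh + spinach with both targets exact would need a negative amount; discard.
tempeh + tofu: the both-tight solution has a negative serving — not a feasible corner.
spinach + tofu with both targets exact would need a negative amount; discard.
The minimum over all feasible corners is $4.97.

$4.97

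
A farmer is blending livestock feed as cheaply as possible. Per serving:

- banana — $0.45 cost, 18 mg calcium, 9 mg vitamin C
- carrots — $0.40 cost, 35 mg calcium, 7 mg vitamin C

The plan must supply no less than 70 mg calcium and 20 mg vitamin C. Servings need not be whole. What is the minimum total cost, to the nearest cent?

Two binding constraints pin down two serving amounts, so the optimal mix uses at most two foods. The candidates are each food alone (scaled to the tighter of calcium/vitamin C) and each pair with both constraints tight.
banana only: max(70/18, 20/9) = 3.889 servings → $1.75.
carrots only: max(70/35, 20/7) = 2.857 servings → $1.14.
banana + carrots with both tight: 1.111 servings and 1.429 servings → $1.07.
Cheapest feasible corner: $1.07.

$1.07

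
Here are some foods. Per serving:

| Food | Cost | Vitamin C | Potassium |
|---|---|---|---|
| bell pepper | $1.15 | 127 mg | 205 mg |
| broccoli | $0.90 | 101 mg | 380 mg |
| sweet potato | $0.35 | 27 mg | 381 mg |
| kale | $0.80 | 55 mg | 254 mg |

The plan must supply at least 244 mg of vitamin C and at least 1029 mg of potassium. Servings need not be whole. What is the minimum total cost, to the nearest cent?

The cheapest plan sits at a corner of the feasible region — with two constraints it uses at most two foods.
bell pepper only: max(244/127, 1029/205) = 5.02 servings → $5.77.
broccoli only: max(244/101, 1029/380) = 2.708 servings → $2.44.
sweet potato only: max(244/27, 1029/381) = 9.037 servings → $3.16.
kale only: max(244/55, 1029/254) = 4.436 servings → $3.55.
bell pepper + broccoli: intersection lies outside the first quadrant.
bell pepper + sweet potato with both tight: 1.521 servings and 1.882 servings → $2.41.
bell pepper + kale with both tight: 0.2564 servings and 3.844 servings → $3.37.
broccoli + sweet potato with both tight: 2.31 servings and 0.3972 servings → $2.22.
broccoli + kale with both tight: 1.132 servings and 2.358 servings → $2.90.
sweet potato + kale: the both-tight solution has a negative serving — not a feasible corner.
Cheapest feasible corner: $2.22.

$2.22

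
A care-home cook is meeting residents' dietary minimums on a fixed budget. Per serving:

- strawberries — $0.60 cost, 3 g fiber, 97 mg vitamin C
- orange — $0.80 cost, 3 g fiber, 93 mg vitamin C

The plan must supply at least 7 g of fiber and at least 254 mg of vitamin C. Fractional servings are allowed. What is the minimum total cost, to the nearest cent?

strawberries only: max(7/3, 254/97) = 2.619 servings → $1.57.
orange only: max(7/3, 254/93) = 2.731 servings → $2.18.
strawberries + orange with both targets exact would need a negative amount; discard.
So the least-cost plan costs $1.57.

$1.57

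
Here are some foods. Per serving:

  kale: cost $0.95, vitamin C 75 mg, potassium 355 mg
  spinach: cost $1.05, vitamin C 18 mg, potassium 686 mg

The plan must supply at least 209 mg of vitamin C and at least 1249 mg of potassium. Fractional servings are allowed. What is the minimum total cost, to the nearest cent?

kale only: max(209/75, 1249/355) = 3.518 servings → $3.34.
spinach only: max(209/18, 1249/686) = 11.61 servings → $12.19.
kale + spinach with both tight: 2.683 servings and 0.4323 servings → $3.00.
Cheapest feasible corner: $3.00.

$3.00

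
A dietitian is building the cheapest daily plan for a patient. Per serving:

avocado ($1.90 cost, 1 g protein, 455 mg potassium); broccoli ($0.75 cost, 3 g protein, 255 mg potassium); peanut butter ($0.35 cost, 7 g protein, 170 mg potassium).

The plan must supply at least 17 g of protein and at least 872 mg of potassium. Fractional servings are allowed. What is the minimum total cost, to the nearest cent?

This is a tiny linear program; its minimum lies at a vertex of the feasible set. List the vertices and price them.
avocado only: max(17/1, 872/455) = 17 servings → $32.30.
broccoli only: max(17/3, 872/255) = 5.667 servings → $4.25.
peanut butter only: max(17/7, 872/170) = 5.129 servings → $1.80.
avocado + broccoli: intersection lies outside the first quadrant.
avocado + peanut butter with both tight: 1.066 servings and 2.276 servings → $2.82.
broccoli + peanut butter with both tight: 2.521 servings and 1.348 servings → $2.36.
So the least-cost plan costs $1.80.

$1.80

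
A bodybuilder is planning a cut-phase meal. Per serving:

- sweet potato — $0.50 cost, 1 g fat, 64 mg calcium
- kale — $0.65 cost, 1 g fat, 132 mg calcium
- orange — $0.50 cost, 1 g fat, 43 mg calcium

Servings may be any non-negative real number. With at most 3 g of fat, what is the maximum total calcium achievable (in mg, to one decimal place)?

Calcium per g fat: kale 132, sweet potato 64, orange 43.
With no serving limits, spend the whole fat allowance on kale: 3 g / 1 g × 132 mg = 396.0 mg.

396.0 mg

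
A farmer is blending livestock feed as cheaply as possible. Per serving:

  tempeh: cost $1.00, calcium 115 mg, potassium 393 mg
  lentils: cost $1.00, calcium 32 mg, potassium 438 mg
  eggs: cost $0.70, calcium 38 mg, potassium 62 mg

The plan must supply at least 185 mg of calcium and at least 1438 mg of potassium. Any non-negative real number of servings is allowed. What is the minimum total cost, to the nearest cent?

tempeh only: max(185/115, 1438/393) = 3.659 servings → $3.66.
lentils only: max(185/32, 1438/438) = 5.781 servings → $5.78.
eggs only: max(185/38, 1438/62) = 23.19 servings → $16.24.
tempeh + lentils with both tight: 0.9264 servings and 2.452 servings → $3.38.
tempeh + eggs: intersection lies outside the first quadrant.
lentils + eggs with both tight: 2.945 servings and 2.388 servings → $4.62.
The minimum over all feasible corners is $3.38.

$3.38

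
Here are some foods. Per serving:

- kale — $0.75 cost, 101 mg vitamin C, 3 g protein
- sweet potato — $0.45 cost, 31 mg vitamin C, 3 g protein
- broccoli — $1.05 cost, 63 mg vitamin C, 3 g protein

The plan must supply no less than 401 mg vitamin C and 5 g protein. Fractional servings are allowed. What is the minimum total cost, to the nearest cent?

$2.98

The cheapest plan sits at a corner of the feasible region — with two constraints it uses at most two foods.
kale only: max(401/101, 5/3) = 3.97 servings → $2.98.
sweet potato only: max(401/31, 5/3) = 12.94 servings → $5.82.
broccoli only: max(401/63, 5/3) = 6.365 servings → $6.68.
kale + sweet potato with both targets exact would need a negative amount; discard.
kale + broccoli: intersection lies outside the first quadrant.
sweet potato + broccoli with both targets exact would need a negative amount; discard.
Cheapest feasible corner: $2.98.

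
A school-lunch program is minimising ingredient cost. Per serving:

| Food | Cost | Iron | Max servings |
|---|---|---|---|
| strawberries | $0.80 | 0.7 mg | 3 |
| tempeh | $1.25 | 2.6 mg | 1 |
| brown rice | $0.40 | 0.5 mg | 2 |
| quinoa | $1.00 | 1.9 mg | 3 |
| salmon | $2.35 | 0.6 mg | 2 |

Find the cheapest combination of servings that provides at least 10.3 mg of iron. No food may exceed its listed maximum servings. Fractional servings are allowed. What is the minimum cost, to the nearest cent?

Cost per mg of iron: tempeh $0.4808, quinoa $0.5263, brown rice $0.8000, strawberries $1.1429, salmon $3.9167.
Take 1 serving of tempeh: +2.6 mg iron for $1.25 (total $1.25, still need 7.7 mg).
Take 3 servings of quinoa: +5.7 mg iron for $3.00 (total $4.25, still need 2.0 mg).
Take 2 servings of brown rice: +1.0 mg iron for $0.80 (total $5.05, still need 1.0 mg).
Take 1.429 servings of strawberries: +1.0 mg iron for $1.14 (total $6.19, still need 0.0 mg).
Filling from the cheapest source first is optimal under one linear minimum: $6.19.

$6.19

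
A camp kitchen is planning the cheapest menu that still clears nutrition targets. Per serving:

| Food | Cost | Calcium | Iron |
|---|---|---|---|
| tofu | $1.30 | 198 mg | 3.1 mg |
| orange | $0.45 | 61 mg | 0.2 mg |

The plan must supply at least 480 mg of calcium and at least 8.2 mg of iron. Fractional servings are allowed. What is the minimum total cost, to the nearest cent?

Check every corner: each single food scaled to meet both minima, and each pair solved so both constraints bind.
tofu only: max(480/198, 8.2/3.1) = 2.645 servings → $3.44.
orange only: max(480/61, 8.2/0.2) = 41 servings → $18.45.
tofu + orange with both targets exact would need a negative amount; discard.
Cheapest feasible corner: $3.44.

$3.44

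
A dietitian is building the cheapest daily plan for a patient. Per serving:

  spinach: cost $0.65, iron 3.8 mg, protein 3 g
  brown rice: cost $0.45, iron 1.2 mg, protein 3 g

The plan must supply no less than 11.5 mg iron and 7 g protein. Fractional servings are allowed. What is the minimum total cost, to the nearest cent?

A basic optimal solution has at most two foods positive. Try each food alone and each pair with both targets met exactly.
spinach only: max(11.5/3.8, 7/3) = 3.026 servings → $1.97.
brown rice only: max(11.5/1.2, 7/3) = 9.583 servings → $4.31.
spinach + brown rice: intersection lies outside the first quadrant.
So the least-cost plan costs $1.97.

$1.97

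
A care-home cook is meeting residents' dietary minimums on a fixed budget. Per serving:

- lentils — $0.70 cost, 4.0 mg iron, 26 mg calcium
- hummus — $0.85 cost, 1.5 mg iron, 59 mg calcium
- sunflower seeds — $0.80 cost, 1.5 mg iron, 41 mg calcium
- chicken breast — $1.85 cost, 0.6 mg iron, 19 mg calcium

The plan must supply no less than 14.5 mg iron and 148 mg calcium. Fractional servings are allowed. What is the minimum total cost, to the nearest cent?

lentils only: max(14.5/4.0, 148/26) = 5.692 servings → $3.98.
hummus only: max(14.5/1.5, 148/59) = 9.667 servings → $8.22.
sunflower seeds only: max(14.5/1.5, 148/41) = 9.667 servings → $7.73.
chicken breast only: max(14.5/0.6, 148/19) = 24.17 servings → $44.71.
lentils + hummus with both tight: 3.216 servings and 1.091 servings → $3.18.
lentils + sunflower seeds with both tight: 2.98 servings and 1.72 servings → $3.46.
lentils + chicken breast with both tight: 3.091 servings and 3.56 servings → $8.75.
hummus + sunflower seeds: intersection lies outside the first quadrant.
hummus + chicken breast: intersection lies outside the first quadrant.
sunflower seeds + chicken breast: intersection lies outside the first quadrant.
So the least-cost plan costs $3.18.

$3.18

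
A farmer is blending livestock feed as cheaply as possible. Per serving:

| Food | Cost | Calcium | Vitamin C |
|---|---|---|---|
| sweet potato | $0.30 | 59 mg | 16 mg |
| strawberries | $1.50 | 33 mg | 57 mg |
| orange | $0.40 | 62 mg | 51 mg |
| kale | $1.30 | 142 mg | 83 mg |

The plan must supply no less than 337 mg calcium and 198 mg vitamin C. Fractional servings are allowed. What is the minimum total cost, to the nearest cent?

Compare the cost at each extreme point of the feasible region.
sweet potato only: max(337/59, 198/16) = 12.38 servings → $3.71.
strawberries only: max(337/33, 198/57) = 10.21 servings → $15.32.
orange only: max(337/62, 198/51) = 5.435 servings → $2.17.
kale only: max(337/142, 198/83) = 2.386 servings → $3.10.
sweet potato + strawberries with both tight: 4.471 servings and 2.219 servings → $4.67.
sweet potato + orange with both tight: 2.435 servings and 3.118 servings → $1.98.
sweet potato + kale: intersection lies outside the first quadrant.
strawberries + orange with both targets exact would need a negative amount; discard.
strawberries + kale with both tight: 0.02708 servings and 2.367 servings → $3.12.
orange + kale with both tight: 0.06918 servings and 2.343 servings → $3.07.
Cheapest feasible corner: $1.98.

$1.98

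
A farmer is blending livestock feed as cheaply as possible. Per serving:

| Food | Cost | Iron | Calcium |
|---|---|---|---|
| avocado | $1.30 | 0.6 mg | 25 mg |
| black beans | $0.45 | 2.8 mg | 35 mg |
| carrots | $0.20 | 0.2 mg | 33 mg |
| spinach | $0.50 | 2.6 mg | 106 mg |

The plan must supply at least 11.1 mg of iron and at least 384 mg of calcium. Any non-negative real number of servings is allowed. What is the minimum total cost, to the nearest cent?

$2.06

For a min-cost LP with two ≥-constraints, a basic feasible solution has at most two positive variables.
avocado only: max(11.1/0.6, 384/25) = 18.5 servings → $24.05.
black beans only: max(11.1/2.8, 384/35) = 10.97 servings → $4.94.
carrots only: max(11.1/0.2, 384/33) = 55.5 servings → $11.10.
spinach only: max(11.1/2.6, 384/106) = 4.269 servings → $2.13.
avocado + black beans with both tight: 14.01 servings and 0.9612 servings → $18.65.
avocado + carrots: intersection lies outside the first quadrant.
avocado + spinach: intersection lies outside the first quadrant.
black beans + carrots with both tight: 3.39 servings and 8.041 servings → $3.13.
black beans + spinach with both tight: 0.8659 servings and 3.337 servings → $2.06.
carrots + spinach: intersection lies outside the first quadrant.
Cheapest feasible corner: $2.06.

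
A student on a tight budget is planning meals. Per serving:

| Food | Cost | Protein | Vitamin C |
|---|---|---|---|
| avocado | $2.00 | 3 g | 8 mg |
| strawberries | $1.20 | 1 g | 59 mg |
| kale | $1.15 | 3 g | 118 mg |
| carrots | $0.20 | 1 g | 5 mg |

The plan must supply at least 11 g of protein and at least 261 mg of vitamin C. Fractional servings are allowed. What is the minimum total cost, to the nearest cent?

The cheapest plan sits at a corner of the feasible region — with two constraints it uses at most two foods.
avocado only: max(11/3, 261/8) = 32.62 servings → $65.25.
strawberries only: max(11/1, 261/59) = 11 servings → $13.20.
kale only: max(11/3, 261/118) = 3.667 servings → $4.22.
carrots only: max(11/1, 261/5) = 52.2 servings → $10.44.
avocado + strawberries with both tight: 2.296 servings and 4.112 servings → $9.53.
avocado + kale with both tight: 1.561 servings and 2.106 servings → $5.54.
avocado + carrots: intersection lies outside the first quadrant.
strawberries + kale: the both-tight solution has a negative serving — not a feasible corner.
strawberries + carrots with both tight: 3.815 servings and 7.185 servings → $6.01.
kale + carrots with both tight: 2 servings and 5 servings → $3.30.
So the least-cost plan costs $3.30.

$3.30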